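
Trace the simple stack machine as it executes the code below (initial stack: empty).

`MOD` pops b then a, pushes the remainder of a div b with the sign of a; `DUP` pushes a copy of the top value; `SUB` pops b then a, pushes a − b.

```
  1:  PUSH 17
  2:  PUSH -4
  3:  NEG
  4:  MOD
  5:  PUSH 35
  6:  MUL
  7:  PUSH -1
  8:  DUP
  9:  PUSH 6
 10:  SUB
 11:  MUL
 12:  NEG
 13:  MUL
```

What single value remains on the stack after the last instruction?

-245

PUSH 17 → [17]
PUSH -4 → [17, -4]
NEG     → [17, 4]
MOD     → [1]
PUSH 35 → [1, 35]
MUL     → [35]
PUSH -1 → [35, -1]
DUP     → [35, -1, -1]
PUSH 6  → [35, -1, -1, 6]
SUB     → [35, -1, -7]
MUL     → [35, 7]
NEG     → [35, -7]
MUL     → [-245]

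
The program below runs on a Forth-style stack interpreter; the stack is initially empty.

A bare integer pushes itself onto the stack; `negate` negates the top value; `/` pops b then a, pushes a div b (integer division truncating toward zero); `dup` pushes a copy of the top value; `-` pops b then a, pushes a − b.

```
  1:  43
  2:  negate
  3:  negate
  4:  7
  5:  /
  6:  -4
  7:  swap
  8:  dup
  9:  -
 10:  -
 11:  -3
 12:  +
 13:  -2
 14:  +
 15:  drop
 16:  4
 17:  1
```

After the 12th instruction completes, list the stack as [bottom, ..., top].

43     : 43
negate : -43
negate : 43
7      : 43 7
/      : 6
-4     : 6 -4
swap   : -4 6
dup    : -4 6 6
-      : -4 0
-      : -4
-3     : -4 -3
+      : -7

[-7]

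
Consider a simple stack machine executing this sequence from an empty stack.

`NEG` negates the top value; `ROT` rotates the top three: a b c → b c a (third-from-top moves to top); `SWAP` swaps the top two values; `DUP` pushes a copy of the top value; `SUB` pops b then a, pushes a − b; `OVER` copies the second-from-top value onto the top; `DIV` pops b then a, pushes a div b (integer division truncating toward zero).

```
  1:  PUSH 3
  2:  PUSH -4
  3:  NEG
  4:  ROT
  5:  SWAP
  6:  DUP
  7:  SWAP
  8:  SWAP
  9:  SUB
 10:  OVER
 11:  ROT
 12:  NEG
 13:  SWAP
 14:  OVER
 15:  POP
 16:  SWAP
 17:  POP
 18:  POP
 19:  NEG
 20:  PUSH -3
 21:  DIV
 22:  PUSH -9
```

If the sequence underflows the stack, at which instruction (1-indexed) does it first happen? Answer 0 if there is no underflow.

4

PUSH 3  -> [3]
PUSH -4 -> [3, -4]
NEG     -> [3, 4]
ROT  — needs 3 operands, stack has 2 → underflow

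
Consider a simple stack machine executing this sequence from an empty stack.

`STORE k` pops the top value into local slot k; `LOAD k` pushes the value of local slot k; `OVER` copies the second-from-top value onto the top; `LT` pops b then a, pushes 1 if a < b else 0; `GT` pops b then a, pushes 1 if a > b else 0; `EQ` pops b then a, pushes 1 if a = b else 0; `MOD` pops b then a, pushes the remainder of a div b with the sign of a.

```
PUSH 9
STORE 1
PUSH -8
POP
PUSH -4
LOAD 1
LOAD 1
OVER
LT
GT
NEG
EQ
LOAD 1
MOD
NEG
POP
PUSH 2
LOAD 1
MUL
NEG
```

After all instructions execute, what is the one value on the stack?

-18

PUSH 9   9
STORE 1  (empty)
PUSH -8  -8
POP      (empty)
PUSH -4  -4
LOAD 1   -4 9
LOAD 1   -4 9 9
OVER     -4 9 9 9
LT       -4 9 0
GT       -4 1
NEG      -4 -1
EQ       0
LOAD 1   0 9
MOD      0
NEG      0
POP      (empty)
PUSH 2   2
LOAD 1   2 9
MUL      18
NEG      -18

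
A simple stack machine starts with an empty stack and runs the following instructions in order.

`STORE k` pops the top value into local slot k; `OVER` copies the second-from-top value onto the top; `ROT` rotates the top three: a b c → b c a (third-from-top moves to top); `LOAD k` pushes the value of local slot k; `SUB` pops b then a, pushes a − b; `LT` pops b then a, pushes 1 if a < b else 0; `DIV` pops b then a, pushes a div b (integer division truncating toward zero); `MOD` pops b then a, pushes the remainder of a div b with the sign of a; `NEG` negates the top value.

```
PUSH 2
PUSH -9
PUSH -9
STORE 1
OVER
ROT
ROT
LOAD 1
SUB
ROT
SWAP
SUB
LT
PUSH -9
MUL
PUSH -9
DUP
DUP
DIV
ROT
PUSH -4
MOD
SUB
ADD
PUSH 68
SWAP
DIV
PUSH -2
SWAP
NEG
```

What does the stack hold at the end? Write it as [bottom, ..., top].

[-2, 8]

PUSH 2   [2]
PUSH -9  [2, -9]
PUSH -9  [2, -9, -9]
STORE 1  [2, -9]
OVER     [2, -9, 2]
ROT      [-9, 2, 2]
ROT      [2, 2, -9]
LOAD 1   [2, 2, -9, -9]
SUB      [2, 2, 0]
ROT      [2, 0, 2]
SWAP     [2, 2, 0]
SUB      [2, 2]
LT       [0]
PUSH -9  [0, -9]
MUL      [0]
PUSH -9  [0, -9]
DUP      [0, -9, -9]
DUP      [0, -9, -9, -9]
DIV      [0, -9, 1]
ROT      [-9, 1, 0]
PUSH -4  [-9, 1, 0, -4]
MOD      [-9, 1, 0]
SUB      [-9, 1]
ADD      [-8]
PUSH 68  [-8, 68]
SWAP     [68, -8]
DIV      [-8]
PUSH -2  [-8, -2]
SWAP     [-2, -8]
NEG      [-2, 8]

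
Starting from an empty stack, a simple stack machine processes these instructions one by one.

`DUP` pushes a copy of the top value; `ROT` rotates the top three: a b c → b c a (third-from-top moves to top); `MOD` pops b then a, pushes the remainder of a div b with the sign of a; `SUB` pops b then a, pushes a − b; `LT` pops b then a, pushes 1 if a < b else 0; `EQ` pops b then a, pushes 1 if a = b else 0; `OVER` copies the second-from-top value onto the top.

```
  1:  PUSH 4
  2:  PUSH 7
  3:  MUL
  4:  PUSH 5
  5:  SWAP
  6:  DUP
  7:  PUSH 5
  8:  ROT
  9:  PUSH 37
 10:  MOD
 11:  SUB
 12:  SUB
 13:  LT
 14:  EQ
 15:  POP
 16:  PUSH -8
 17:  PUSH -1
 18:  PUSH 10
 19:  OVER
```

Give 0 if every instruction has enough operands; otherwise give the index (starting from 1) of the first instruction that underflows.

PUSH 4  : [4]
PUSH 7  : [4, 7]
MUL     : [28]
PUSH 5  : [28, 5]
SWAP    : [5, 28]
DUP     : [5, 28, 28]
PUSH 5  : [5, 28, 28, 5]
ROT     : [5, 28, 5, 28]
PUSH 37 : [5, 28, 5, 28, 37]
MOD     : [5, 28, 5, 28]
SUB     : [5, 28, -23]
SUB     : [5, 51]
LT      : [1]
EQ  — needs 2 operands, stack has 1 → underflow

14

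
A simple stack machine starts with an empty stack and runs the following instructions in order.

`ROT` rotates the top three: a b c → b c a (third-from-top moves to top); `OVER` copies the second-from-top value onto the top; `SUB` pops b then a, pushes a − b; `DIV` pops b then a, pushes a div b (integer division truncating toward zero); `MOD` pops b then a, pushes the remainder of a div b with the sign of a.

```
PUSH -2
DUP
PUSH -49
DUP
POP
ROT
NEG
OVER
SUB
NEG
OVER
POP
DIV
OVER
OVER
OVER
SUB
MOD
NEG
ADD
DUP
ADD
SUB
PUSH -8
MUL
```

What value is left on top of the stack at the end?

16

PUSH -2  → [-2]
DUP      → [-2, -2]
PUSH -49 → [-2, -2, -49]
DUP      → [-2, -2, -49, -49]
POP      → [-2, -2, -49]
ROT      → [-2, -49, -2]
NEG      → [-2, -49, 2]
OVER     → [-2, -49, 2, -49]
SUB      → [-2, -49, 51]
NEG      → [-2, -49, -51]
OVER     → [-2, -49, -51, -49]
POP      → [-2, -49, -51]
DIV      → [-2, 0]
OVER     → [-2, 0, -2]
OVER     → [-2, 0, -2, 0]
OVER     → [-2, 0, -2, 0, -2]
SUB      → [-2, 0, -2, 2]
MOD      → [-2, 0, 0]
NEG      → [-2, 0, 0]
ADD      → [-2, 0]
DUP      → [-2, 0, 0]
ADD      → [-2, 0]
SUB      → [-2]
PUSH -8  → [-2, -8]
MUL      → [16]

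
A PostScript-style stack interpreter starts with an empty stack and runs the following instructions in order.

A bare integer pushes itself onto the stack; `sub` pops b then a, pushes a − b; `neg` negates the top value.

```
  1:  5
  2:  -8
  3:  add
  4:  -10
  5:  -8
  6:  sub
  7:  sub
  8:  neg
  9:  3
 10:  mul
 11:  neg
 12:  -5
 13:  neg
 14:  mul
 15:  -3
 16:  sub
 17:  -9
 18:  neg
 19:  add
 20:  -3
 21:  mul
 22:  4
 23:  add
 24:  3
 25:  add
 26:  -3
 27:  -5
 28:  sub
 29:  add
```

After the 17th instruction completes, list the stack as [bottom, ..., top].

5   : [5]
-8  : [5, -8]
add : [-3]
-10 : [-3, -10]
-8  : [-3, -10, -8]
sub : [-3, -2]
sub : [-1]
neg : [1]
3   : [1, 3]
mul : [3]
neg : [-3]
-5  : [-3, -5]
neg : [-3, 5]
mul : [-15]
-3  : [-15, -3]
sub : [-12]
-9  : [-12, -9]

[-12, -9]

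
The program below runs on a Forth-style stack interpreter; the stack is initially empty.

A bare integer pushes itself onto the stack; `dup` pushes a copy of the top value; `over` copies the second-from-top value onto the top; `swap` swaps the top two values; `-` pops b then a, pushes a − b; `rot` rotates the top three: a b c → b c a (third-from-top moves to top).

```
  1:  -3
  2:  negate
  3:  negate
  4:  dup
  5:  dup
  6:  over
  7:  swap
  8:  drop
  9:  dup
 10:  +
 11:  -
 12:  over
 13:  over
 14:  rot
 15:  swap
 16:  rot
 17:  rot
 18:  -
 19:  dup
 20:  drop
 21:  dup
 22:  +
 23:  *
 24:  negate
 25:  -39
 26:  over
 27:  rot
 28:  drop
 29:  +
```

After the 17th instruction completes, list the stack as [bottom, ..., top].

-3     → -3
negate → 3
negate → -3
dup    → -3 -3
dup    → -3 -3 -3
over   → -3 -3 -3 -3
swap   → -3 -3 -3 -3
drop   → -3 -3 -3
dup    → -3 -3 -3 -3
+      → -3 -3 -6
-      → -3 3
over   → -3 3 -3
over   → -3 3 -3 3
rot    → -3 -3 3 3
swap   → -3 -3 3 3
rot    → -3 3 3 -3
rot    → -3 3 -3 3

[-3, 3, -3, 3]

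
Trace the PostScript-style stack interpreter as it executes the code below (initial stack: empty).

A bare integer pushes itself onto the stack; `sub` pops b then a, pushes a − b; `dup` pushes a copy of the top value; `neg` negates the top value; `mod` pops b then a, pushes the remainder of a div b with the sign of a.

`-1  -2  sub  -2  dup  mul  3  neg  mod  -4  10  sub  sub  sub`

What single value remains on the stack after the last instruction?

-14

-1   [-1]
-2   [-1, -2]
sub  [1]
-2   [1, -2]
dup  [1, -2, -2]
mul  [1, 4]
3    [1, 4, 3]
neg  [1, 4, -3]
mod  [1, 1]
-4   [1, 1, -4]
10   [1, 1, -4, 10]
sub  [1, 1, -14]
sub  [1, 15]
sub  [-14]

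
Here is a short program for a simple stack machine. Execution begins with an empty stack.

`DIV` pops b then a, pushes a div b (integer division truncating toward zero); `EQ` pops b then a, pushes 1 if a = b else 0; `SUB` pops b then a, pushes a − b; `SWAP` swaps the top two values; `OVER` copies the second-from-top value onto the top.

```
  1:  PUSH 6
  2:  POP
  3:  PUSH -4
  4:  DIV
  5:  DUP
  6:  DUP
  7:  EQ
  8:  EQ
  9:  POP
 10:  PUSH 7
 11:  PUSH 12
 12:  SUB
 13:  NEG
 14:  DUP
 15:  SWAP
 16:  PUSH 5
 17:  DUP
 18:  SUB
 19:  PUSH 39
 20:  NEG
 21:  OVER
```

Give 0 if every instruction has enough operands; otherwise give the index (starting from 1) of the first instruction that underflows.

4

PUSH 6  : [6]
POP     : []
PUSH -4 : [-4]
DIV  — needs 2 operands, stack has 1 → underflow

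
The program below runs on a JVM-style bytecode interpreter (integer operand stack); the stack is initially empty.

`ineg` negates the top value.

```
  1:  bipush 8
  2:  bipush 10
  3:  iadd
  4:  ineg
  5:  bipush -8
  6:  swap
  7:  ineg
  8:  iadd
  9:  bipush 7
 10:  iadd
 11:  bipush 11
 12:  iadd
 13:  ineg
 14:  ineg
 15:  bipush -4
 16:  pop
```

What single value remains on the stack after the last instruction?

bipush 8  → 8
bipush 10 → 8 10
iadd      → 18
ineg      → -18
bipush -8 → -18 -8
swap      → -8 -18
ineg      → -8 18
iadd      → 10
bipush 7  → 10 7
iadd      → 17
bipush 11 → 17 11
iadd      → 28
ineg      → -28
ineg      → 28
bipush -4 → 28 -4
pop       → 28

28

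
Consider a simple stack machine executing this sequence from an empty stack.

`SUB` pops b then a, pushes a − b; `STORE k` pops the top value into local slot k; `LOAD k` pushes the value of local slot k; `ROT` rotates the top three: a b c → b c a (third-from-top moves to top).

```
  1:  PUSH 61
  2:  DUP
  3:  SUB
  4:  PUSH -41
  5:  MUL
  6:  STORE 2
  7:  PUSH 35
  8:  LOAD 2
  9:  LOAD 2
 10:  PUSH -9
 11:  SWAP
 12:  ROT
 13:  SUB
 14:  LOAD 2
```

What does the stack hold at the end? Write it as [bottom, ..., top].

[35, -9, 0, 0]

PUSH 61  : 61
DUP      : 61 61
SUB      : 0
PUSH -41 : 0 -41
MUL      : 0
STORE 2  : (empty)
PUSH 35  : 35
LOAD 2   : 35 0
LOAD 2   : 35 0 0
PUSH -9  : 35 0 0 -9
SWAP     : 35 0 -9 0
ROT      : 35 -9 0 0
SUB      : 35 -9 0
LOAD 2   : 35 -9 0 0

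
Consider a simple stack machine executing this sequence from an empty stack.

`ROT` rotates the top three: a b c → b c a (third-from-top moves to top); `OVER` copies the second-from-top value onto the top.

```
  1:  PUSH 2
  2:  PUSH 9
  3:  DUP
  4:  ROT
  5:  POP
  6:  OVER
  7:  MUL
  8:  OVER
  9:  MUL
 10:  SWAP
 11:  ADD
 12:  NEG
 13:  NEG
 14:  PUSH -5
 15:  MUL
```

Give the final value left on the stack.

PUSH 2  -> 2
PUSH 9  -> 2 9
DUP     -> 2 9 9
ROT     -> 9 9 2
POP     -> 9 9
OVER    -> 9 9 9
MUL     -> 9 81
OVER    -> 9 81 9
MUL     -> 9 729
SWAP    -> 729 9
ADD     -> 738
NEG     -> -738
NEG     -> 738
PUSH -5 -> 738 -5
MUL     -> -3690

-3690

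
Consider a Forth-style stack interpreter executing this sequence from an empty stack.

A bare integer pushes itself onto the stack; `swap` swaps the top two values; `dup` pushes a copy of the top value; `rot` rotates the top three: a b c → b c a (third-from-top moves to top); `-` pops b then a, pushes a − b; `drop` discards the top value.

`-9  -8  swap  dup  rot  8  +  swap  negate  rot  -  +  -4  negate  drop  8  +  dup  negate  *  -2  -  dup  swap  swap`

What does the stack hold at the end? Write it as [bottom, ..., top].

-9      -9
-8      -9 -8
swap    -8 -9
dup     -8 -9 -9
rot     -9 -9 -8
8       -9 -9 -8 8
+       -9 -9 0
swap    -9 0 -9
negate  -9 0 9
rot     0 9 -9
-       0 18
+       18
-4      18 -4
negate  18 4
drop    18
8       18 8
+       26
dup     26 26
negate  26 -26
*       -676
-2      -676 -2
-       -674
dup     -674 -674
swap    -674 -674
swap    -674 -674

[-674, -674]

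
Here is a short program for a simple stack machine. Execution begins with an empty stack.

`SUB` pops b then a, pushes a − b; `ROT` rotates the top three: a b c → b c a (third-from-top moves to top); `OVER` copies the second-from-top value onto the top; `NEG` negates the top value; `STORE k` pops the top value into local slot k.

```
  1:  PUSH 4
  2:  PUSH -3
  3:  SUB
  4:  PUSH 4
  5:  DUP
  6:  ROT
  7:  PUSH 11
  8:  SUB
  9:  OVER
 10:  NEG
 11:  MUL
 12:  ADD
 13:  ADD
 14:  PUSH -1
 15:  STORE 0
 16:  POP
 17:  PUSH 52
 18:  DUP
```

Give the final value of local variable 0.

PUSH 4  -> [4]
PUSH -3 -> [4, -3]
SUB     -> [7]
PUSH 4  -> [7, 4]
DUP     -> [7, 4, 4]
ROT     -> [4, 4, 7]
PUSH 11 -> [4, 4, 7, 11]
SUB     -> [4, 4, -4]
OVER    -> [4, 4, -4, 4]
NEG     -> [4, 4, -4, -4]
MUL     -> [4, 4, 16]
ADD     -> [4, 20]
ADD     -> [24]
PUSH -1 -> [24, -1]
STORE 0 -> [24]
POP     -> []
PUSH 52 -> [52]
DUP     -> [52, 52]

-1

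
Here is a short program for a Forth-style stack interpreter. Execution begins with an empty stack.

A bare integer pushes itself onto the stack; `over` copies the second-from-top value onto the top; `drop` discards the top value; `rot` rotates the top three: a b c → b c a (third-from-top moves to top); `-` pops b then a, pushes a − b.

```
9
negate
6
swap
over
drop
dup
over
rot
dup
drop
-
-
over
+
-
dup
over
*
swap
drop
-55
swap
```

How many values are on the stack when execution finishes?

2

9      : [9]
negate : [-9]
6      : [-9, 6]
swap   : [6, -9]
over   : [6, -9, 6]
drop   : [6, -9]
dup    : [6, -9, -9]
over   : [6, -9, -9, -9]
rot    : [6, -9, -9, -9]
dup    : [6, -9, -9, -9, -9]
drop   : [6, -9, -9, -9]
-      : [6, -9, 0]
-      : [6, -9]
over   : [6, -9, 6]
+      : [6, -3]
-      : [9]
dup    : [9, 9]
over   : [9, 9, 9]
*      : [9, 81]
swap   : [81, 9]
drop   : [81]
-55    : [81, -55]
swap   : [-55, 81]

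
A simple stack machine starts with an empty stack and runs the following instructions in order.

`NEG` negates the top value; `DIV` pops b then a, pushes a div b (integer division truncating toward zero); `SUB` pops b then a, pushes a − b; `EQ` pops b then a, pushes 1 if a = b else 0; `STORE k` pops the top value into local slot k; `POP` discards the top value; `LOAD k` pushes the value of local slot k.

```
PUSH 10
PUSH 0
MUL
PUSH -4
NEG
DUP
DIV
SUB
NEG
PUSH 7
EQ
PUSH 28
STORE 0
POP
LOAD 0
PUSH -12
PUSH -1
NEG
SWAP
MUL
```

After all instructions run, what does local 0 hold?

28

PUSH 10  -> [10]
PUSH 0   -> [10, 0]
MUL      -> [0]
PUSH -4  -> [0, -4]
NEG      -> [0, 4]
DUP      -> [0, 4, 4]
DIV      -> [0, 1]
SUB      -> [-1]
NEG      -> [1]
PUSH 7   -> [1, 7]
EQ       -> [0]
PUSH 28  -> [0, 28]
STORE 0  -> [0]
POP      -> []
LOAD 0   -> [28]
PUSH -12 -> [28, -12]
PUSH -1  -> [28, -12, -1]
NEG      -> [28, -12, 1]
SWAP     -> [28, 1, -12]
MUL      -> [28, -12]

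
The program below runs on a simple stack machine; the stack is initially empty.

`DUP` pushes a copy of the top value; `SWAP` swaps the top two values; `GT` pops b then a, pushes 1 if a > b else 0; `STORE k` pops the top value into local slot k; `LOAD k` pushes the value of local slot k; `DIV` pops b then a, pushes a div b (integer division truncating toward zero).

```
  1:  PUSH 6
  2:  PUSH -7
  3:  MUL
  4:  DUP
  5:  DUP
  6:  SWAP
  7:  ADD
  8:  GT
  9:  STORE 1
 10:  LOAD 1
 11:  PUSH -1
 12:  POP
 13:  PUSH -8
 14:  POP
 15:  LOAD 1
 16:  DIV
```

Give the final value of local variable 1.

PUSH 6  → [6]
PUSH -7 → [6, -7]
MUL     → [-42]
DUP     → [-42, -42]
DUP     → [-42, -42, -42]
SWAP    → [-42, -42, -42]
ADD     → [-42, -84]
GT      → [1]
STORE 1 → []
LOAD 1  → [1]
PUSH -1 → [1, -1]
POP     → [1]
PUSH -8 → [1, -8]
POP     → [1]
LOAD 1  → [1, 1]
DIV     → [1]

1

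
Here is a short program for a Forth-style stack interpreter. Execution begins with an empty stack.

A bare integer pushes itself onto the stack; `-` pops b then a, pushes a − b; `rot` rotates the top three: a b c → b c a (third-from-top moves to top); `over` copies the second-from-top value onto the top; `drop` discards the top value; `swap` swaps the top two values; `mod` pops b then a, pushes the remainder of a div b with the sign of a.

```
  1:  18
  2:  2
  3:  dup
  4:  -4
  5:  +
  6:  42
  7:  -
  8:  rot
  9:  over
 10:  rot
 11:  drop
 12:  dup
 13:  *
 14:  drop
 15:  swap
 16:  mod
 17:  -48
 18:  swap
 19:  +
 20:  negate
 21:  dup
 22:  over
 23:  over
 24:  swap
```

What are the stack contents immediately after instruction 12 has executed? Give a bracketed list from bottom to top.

[2, 18, -44, -44]

18    18
2     18 2
dup   18 2 2
-4    18 2 2 -4
+     18 2 -2
42    18 2 -2 42
-     18 2 -44
rot   2 -44 18
over  2 -44 18 -44
rot   2 18 -44 -44
drop  2 18 -44
dup   2 18 -44 -44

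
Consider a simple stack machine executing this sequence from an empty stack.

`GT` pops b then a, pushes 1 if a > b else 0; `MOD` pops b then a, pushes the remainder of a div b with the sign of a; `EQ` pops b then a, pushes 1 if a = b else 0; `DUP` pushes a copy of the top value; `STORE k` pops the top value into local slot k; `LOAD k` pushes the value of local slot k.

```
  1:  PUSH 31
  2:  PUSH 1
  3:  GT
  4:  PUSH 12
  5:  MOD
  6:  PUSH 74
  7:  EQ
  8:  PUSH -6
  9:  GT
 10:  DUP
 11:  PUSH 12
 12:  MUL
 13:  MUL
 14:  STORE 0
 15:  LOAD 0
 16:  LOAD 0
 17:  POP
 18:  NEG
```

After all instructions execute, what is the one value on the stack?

-12

PUSH 31 → [31]
PUSH 1  → [31, 1]
GT      → [1]
PUSH 12 → [1, 12]
MOD     → [1]
PUSH 74 → [1, 74]
EQ      → [0]
PUSH -6 → [0, -6]
GT      → [1]
DUP     → [1, 1]
PUSH 12 → [1, 1, 12]
MUL     → [1, 12]
MUL     → [12]
STORE 0 → []
LOAD 0  → [12]
LOAD 0  → [12, 12]
POP     → [12]
NEG     → [-12]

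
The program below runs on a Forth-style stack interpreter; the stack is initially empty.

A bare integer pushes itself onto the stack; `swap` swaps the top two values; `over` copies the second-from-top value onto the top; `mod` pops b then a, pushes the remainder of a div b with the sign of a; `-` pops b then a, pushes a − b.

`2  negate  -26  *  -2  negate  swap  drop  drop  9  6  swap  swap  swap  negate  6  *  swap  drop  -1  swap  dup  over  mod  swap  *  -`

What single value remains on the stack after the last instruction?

2      -> 2
negate -> -2
-26    -> -2 -26
*      -> 52
-2     -> 52 -2
negate -> 52 2
swap   -> 2 52
drop   -> 2
drop   -> (empty)
9      -> 9
6      -> 9 6
swap   -> 6 9
swap   -> 9 6
swap   -> 6 9
negate -> 6 -9
6      -> 6 -9 6
*      -> 6 -54
swap   -> -54 6
drop   -> -54
-1     -> -54 -1
swap   -> -1 -54
dup    -> -1 -54 -54
over   -> -1 -54 -54 -54
mod    -> -1 -54 0
swap   -> -1 0 -54
*      -> -1 0
-      -> -1

-1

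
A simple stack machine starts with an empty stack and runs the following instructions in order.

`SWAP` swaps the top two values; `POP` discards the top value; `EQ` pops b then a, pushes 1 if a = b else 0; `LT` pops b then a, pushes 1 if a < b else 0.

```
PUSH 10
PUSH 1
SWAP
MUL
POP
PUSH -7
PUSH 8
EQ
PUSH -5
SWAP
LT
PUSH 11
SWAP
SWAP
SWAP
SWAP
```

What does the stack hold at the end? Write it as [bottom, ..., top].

PUSH 10 -> 10
PUSH 1  -> 10 1
SWAP    -> 1 10
MUL     -> 10
POP     -> (empty)
PUSH -7 -> -7
PUSH 8  -> -7 8
EQ      -> 0
PUSH -5 -> 0 -5
SWAP    -> -5 0
LT      -> 1
PUSH 11 -> 1 11
SWAP    -> 11 1
SWAP    -> 1 11
SWAP    -> 11 1
SWAP    -> 1 11

[1, 11]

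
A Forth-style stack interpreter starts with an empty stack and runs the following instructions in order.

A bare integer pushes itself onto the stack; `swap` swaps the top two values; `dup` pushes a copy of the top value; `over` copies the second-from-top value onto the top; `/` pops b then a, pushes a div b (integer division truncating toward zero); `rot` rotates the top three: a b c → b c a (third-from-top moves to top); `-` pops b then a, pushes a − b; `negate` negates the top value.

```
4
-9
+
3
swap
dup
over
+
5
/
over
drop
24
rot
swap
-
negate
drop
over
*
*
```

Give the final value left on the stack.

4       4
-9      4 -9
+       -5
3       -5 3
swap    3 -5
dup     3 -5 -5
over    3 -5 -5 -5
+       3 -5 -10
5       3 -5 -10 5
/       3 -5 -2
over    3 -5 -2 -5
drop    3 -5 -2
24      3 -5 -2 24
rot     3 -2 24 -5
swap    3 -2 -5 24
-       3 -2 -29
negate  3 -2 29
drop    3 -2
over    3 -2 3
*       3 -6
*       -18

-18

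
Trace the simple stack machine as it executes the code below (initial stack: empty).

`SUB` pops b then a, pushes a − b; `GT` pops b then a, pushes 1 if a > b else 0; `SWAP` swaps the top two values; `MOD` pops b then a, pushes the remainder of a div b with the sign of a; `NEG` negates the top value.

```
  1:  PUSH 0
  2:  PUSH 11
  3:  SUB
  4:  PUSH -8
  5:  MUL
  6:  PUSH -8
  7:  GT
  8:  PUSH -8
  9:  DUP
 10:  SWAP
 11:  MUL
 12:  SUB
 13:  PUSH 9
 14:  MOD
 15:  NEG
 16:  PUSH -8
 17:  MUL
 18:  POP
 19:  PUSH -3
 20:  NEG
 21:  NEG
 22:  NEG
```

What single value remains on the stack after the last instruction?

3

PUSH 0  -> 0
PUSH 11 -> 0 11
SUB     -> -11
PUSH -8 -> -11 -8
MUL     -> 88
PUSH -8 -> 88 -8
GT      -> 1
PUSH -8 -> 1 -8
DUP     -> 1 -8 -8
SWAP    -> 1 -8 -8
MUL     -> 1 64
SUB     -> -63
PUSH 9  -> -63 9
MOD     -> 0
NEG     -> 0
PUSH -8 -> 0 -8
MUL     -> 0
POP     -> (empty)
PUSH -3 -> -3
NEG     -> 3
NEG     -> -3
NEG     -> 3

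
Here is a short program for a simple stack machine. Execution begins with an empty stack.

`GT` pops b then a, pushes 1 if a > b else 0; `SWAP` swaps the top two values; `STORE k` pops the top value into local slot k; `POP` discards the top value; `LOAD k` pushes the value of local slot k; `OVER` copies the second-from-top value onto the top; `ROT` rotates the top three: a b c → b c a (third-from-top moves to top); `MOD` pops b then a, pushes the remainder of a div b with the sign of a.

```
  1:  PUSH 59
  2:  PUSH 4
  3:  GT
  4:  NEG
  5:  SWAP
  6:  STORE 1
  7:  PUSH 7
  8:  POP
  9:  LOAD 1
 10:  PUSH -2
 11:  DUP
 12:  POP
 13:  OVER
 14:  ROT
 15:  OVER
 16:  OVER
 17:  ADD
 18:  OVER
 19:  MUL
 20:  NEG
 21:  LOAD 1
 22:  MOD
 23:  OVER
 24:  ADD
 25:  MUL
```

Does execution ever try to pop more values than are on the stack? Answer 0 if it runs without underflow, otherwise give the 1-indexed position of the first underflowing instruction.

PUSH 59  59
PUSH 4   59 4
GT       1
NEG      -1
SWAP  — needs 2 operands, stack has 1 → underflow

5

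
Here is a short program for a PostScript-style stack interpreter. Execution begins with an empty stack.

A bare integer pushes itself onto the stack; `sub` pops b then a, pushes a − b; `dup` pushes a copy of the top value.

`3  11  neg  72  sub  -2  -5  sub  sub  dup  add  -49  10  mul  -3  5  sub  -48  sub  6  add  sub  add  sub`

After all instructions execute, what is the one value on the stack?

3   -> [3]
11  -> [3, 11]
neg -> [3, -11]
72  -> [3, -11, 72]
sub -> [3, -83]
-2  -> [3, -83, -2]
-5  -> [3, -83, -2, -5]
sub -> [3, -83, 3]
sub -> [3, -86]
dup -> [3, -86, -86]
add -> [3, -172]
-49 -> [3, -172, -49]
10  -> [3, -172, -49, 10]
mul -> [3, -172, -490]
-3  -> [3, -172, -490, -3]
5   -> [3, -172, -490, -3, 5]
sub -> [3, -172, -490, -8]
-48 -> [3, -172, -490, -8, -48]
sub -> [3, -172, -490, 40]
6   -> [3, -172, -490, 40, 6]
add -> [3, -172, -490, 46]
sub -> [3, -172, -536]
add -> [3, -708]
sub -> [711]

711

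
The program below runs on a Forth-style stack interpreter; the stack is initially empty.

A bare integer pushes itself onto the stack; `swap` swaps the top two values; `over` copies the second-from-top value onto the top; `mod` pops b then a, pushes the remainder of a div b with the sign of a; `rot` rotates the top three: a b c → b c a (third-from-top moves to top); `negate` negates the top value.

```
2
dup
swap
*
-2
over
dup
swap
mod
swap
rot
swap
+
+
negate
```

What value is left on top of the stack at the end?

2       2
dup     2 2
swap    2 2
*       4
-2      4 -2
over    4 -2 4
dup     4 -2 4 4
swap    4 -2 4 4
mod     4 -2 0
swap    4 0 -2
rot     0 -2 4
swap    0 4 -2
+       0 2
+       2
negate  -2

-2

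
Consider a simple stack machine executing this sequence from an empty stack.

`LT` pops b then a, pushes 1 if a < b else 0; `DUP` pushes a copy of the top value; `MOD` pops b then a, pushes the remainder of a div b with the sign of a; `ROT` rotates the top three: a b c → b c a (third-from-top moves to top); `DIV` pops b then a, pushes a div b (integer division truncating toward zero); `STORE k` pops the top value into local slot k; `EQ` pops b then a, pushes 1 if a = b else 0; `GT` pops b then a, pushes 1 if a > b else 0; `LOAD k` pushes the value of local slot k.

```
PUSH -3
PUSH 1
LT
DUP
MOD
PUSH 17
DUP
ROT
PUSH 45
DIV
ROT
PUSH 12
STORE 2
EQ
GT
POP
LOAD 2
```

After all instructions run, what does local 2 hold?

12

PUSH -3 : -3
PUSH 1  : -3 1
LT      : 1
DUP     : 1 1
MOD     : 0
PUSH 17 : 0 17
DUP     : 0 17 17
ROT     : 17 17 0
PUSH 45 : 17 17 0 45
DIV     : 17 17 0
ROT     : 17 0 17
PUSH 12 : 17 0 17 12
STORE 2 : 17 0 17
EQ      : 17 0
GT      : 1
POP     : (empty)
LOAD 2  : 12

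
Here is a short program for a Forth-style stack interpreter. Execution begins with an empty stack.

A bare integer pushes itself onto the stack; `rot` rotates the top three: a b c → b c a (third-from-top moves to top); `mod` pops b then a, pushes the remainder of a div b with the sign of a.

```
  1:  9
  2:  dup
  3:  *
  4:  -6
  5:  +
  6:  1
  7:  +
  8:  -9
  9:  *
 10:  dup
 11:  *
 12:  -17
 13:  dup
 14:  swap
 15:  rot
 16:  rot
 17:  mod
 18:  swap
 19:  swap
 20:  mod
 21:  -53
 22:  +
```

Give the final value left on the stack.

-54

9    → [9]
dup  → [9, 9]
*    → [81]
-6   → [81, -6]
+    → [75]
1    → [75, 1]
+    → [76]
-9   → [76, -9]
*    → [-684]
dup  → [-684, -684]
*    → [467856]
-17  → [467856, -17]
dup  → [467856, -17, -17]
swap → [467856, -17, -17]
rot  → [-17, -17, 467856]
rot  → [-17, 467856, -17]
mod  → [-17, 16]
swap → [16, -17]
swap → [-17, 16]
mod  → [-1]
-53  → [-1, -53]
+    → [-54]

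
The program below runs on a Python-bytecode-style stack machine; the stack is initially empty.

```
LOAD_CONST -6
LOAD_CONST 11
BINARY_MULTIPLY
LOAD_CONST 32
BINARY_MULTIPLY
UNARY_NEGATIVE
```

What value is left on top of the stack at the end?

LOAD_CONST -6   → -6
LOAD_CONST 11   → -6 11
BINARY_MULTIPLY → -66
LOAD_CONST 32   → -66 32
BINARY_MULTIPLY → -2112
UNARY_NEGATIVE  → 2112

2112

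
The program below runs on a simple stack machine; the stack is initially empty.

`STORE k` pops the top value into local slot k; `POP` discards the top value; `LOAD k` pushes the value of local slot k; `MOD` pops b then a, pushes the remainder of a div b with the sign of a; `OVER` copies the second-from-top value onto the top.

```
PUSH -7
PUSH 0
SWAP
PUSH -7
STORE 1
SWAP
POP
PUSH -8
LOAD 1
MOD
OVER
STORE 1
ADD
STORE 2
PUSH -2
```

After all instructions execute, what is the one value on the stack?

-2

PUSH -7  -7
PUSH 0   -7 0
SWAP     0 -7
PUSH -7  0 -7 -7
STORE 1  0 -7
SWAP     -7 0
POP      -7
PUSH -8  -7 -8
LOAD 1   -7 -8 -7
MOD      -7 -1
OVER     -7 -1 -7
STORE 1  -7 -1
ADD      -8
STORE 2  (empty)
PUSH -2  -2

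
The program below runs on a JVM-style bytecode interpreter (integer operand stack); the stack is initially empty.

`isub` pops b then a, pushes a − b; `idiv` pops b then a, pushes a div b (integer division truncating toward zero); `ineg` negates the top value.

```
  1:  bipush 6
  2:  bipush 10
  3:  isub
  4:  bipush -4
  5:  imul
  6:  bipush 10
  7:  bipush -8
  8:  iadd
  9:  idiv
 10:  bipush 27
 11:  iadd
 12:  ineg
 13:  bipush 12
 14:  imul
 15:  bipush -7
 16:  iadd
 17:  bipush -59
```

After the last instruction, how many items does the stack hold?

2

bipush 6   -> 6
bipush 10  -> 6 10
isub       -> -4
bipush -4  -> -4 -4
imul       -> 16
bipush 10  -> 16 10
bipush -8  -> 16 10 -8
iadd       -> 16 2
idiv       -> 8
bipush 27  -> 8 27
iadd       -> 35
ineg       -> -35
bipush 12  -> -35 12
imul       -> -420
bipush -7  -> -420 -7
iadd       -> -427
bipush -59 -> -427 -59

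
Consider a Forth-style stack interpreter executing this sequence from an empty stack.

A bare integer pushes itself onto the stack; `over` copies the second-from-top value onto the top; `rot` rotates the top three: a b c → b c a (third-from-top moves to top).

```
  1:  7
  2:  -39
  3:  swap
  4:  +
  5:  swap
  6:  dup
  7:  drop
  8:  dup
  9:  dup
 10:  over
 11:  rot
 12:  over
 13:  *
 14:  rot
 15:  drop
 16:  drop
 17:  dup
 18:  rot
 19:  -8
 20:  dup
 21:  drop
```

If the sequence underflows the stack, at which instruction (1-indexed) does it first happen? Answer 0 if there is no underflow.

5

7    -> [7]
-39  -> [7, -39]
swap -> [-39, 7]
+    -> [-32]
swap  — needs 2 operands, stack has 1 → underflow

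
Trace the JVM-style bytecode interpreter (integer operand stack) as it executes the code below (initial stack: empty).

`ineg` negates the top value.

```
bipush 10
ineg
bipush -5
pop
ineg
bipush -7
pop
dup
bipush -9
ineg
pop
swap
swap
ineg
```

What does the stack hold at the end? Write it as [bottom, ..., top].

bipush 10 -> 10
ineg      -> -10
bipush -5 -> -10 -5
pop       -> -10
ineg      -> 10
bipush -7 -> 10 -7
pop       -> 10
dup       -> 10 10
bipush -9 -> 10 10 -9
ineg      -> 10 10 9
pop       -> 10 10
swap      -> 10 10
swap      -> 10 10
ineg      -> 10 -10

[10, -10]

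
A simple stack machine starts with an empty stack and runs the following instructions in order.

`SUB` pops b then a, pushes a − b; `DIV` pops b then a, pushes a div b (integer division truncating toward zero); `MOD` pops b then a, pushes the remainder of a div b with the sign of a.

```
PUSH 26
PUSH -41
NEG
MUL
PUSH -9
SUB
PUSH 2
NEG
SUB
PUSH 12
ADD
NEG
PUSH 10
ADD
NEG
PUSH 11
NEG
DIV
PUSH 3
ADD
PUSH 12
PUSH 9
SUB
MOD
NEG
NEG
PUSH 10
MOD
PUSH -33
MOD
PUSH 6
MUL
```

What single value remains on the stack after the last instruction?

PUSH 26  : [26]
PUSH -41 : [26, -41]
NEG      : [26, 41]
MUL      : [1066]
PUSH -9  : [1066, -9]
SUB      : [1075]
PUSH 2   : [1075, 2]
NEG      : [1075, -2]
SUB      : [1077]
PUSH 12  : [1077, 12]
ADD      : [1089]
NEG      : [-1089]
PUSH 10  : [-1089, 10]
ADD      : [-1079]
NEG      : [1079]
PUSH 11  : [1079, 11]
NEG      : [1079, -11]
DIV      : [-98]
PUSH 3   : [-98, 3]
ADD      : [-95]
PUSH 12  : [-95, 12]
PUSH 9   : [-95, 12, 9]
SUB      : [-95, 3]
MOD      : [-2]
NEG      : [2]
NEG      : [-2]
PUSH 10  : [-2, 10]
MOD      : [-2]
PUSH -33 : [-2, -33]
MOD      : [-2]
PUSH 6   : [-2, 6]
MUL      : [-12]

-12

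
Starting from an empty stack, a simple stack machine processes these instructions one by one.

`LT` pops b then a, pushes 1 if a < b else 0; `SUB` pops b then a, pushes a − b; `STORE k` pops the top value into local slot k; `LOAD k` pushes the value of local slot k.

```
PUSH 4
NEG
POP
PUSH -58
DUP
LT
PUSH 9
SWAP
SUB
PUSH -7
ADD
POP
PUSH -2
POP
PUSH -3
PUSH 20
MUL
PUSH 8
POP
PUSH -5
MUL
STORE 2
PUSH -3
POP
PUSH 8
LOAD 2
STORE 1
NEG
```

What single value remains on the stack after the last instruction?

PUSH 4    4
NEG       -4
POP       (empty)
PUSH -58  -58
DUP       -58 -58
LT        0
PUSH 9    0 9
SWAP      9 0
SUB       9
PUSH -7   9 -7
ADD       2
POP       (empty)
PUSH -2   -2
POP       (empty)
PUSH -3   -3
PUSH 20   -3 20
MUL       -60
PUSH 8    -60 8
POP       -60
PUSH -5   -60 -5
MUL       300
STORE 2   (empty)
PUSH -3   -3
POP       (empty)
PUSH 8    8
LOAD 2    8 300
STORE 1   8
NEG       -8

-8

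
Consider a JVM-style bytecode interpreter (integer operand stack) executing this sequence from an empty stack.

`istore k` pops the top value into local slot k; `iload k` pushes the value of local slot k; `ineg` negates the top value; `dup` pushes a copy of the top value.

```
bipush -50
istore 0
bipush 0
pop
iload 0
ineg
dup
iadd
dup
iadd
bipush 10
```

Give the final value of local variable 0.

-50

bipush -50 -> -50
istore 0   -> (empty)
bipush 0   -> 0
pop        -> (empty)
iload 0    -> -50
ineg       -> 50
dup        -> 50 50
iadd       -> 100
dup        -> 100 100
iadd       -> 200
bipush 10  -> 200 10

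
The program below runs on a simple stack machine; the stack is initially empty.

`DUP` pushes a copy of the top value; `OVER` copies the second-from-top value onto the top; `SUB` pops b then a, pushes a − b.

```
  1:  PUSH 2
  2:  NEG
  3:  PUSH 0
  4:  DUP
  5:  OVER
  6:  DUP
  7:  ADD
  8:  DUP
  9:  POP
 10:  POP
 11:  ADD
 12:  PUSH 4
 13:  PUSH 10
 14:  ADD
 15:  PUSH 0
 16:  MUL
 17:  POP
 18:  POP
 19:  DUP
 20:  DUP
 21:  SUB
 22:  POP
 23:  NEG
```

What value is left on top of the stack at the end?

PUSH 2  : [2]
NEG     : [-2]
PUSH 0  : [-2, 0]
DUP     : [-2, 0, 0]
OVER    : [-2, 0, 0, 0]
DUP     : [-2, 0, 0, 0, 0]
ADD     : [-2, 0, 0, 0]
DUP     : [-2, 0, 0, 0, 0]
POP     : [-2, 0, 0, 0]
POP     : [-2, 0, 0]
ADD     : [-2, 0]
PUSH 4  : [-2, 0, 4]
PUSH 10 : [-2, 0, 4, 10]
ADD     : [-2, 0, 14]
PUSH 0  : [-2, 0, 14, 0]
MUL     : [-2, 0, 0]
POP     : [-2, 0]
POP     : [-2]
DUP     : [-2, -2]
DUP     : [-2, -2, -2]
SUB     : [-2, 0]
POP     : [-2]
NEG     : [2]

2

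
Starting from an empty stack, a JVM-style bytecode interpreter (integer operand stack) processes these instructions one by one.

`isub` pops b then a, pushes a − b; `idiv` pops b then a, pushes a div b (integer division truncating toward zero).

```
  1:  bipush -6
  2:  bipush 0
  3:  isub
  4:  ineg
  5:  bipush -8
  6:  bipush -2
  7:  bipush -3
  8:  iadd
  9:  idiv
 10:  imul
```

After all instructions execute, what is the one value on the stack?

bipush -6 : [-6]
bipush 0  : [-6, 0]
isub      : [-6]
ineg      : [6]
bipush -8 : [6, -8]
bipush -2 : [6, -8, -2]
bipush -3 : [6, -8, -2, -3]
iadd      : [6, -8, -5]
idiv      : [6, 1]
imul      : [6]

6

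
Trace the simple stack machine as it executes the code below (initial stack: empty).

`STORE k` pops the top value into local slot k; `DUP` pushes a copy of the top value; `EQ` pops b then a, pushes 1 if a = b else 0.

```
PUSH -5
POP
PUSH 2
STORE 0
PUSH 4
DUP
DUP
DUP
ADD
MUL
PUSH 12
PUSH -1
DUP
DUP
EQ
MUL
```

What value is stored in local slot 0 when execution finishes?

PUSH -5  -5
POP      (empty)
PUSH 2   2
STORE 0  (empty)
PUSH 4   4
DUP      4 4
DUP      4 4 4
DUP      4 4 4 4
ADD      4 4 8
MUL      4 32
PUSH 12  4 32 12
PUSH -1  4 32 12 -1
DUP      4 32 12 -1 -1
DUP      4 32 12 -1 -1 -1
EQ       4 32 12 -1 1
MUL      4 32 12 -1

2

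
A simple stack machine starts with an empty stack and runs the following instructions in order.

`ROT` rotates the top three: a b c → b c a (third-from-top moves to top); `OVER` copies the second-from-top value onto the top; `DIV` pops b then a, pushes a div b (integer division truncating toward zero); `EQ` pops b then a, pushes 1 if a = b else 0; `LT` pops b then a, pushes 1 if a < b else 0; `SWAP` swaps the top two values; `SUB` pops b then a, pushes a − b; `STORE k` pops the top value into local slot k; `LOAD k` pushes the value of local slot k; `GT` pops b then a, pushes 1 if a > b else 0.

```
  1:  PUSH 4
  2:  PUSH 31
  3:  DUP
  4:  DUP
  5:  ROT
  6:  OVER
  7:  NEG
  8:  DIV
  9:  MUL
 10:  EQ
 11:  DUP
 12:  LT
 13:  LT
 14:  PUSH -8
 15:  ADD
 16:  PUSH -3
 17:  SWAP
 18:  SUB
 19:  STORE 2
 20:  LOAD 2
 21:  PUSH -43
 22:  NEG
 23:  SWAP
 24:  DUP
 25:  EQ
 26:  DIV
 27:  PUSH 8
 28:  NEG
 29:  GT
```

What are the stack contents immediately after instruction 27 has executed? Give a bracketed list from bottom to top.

[43, 8]

PUSH 4    [4]
PUSH 31   [4, 31]
DUP       [4, 31, 31]
DUP       [4, 31, 31, 31]
ROT       [4, 31, 31, 31]
OVER      [4, 31, 31, 31, 31]
NEG       [4, 31, 31, 31, -31]
DIV       [4, 31, 31, -1]
MUL       [4, 31, -31]
EQ        [4, 0]
DUP       [4, 0, 0]
LT        [4, 0]
LT        [0]
PUSH -8   [0, -8]
ADD       [-8]
PUSH -3   [-8, -3]
SWAP      [-3, -8]
SUB       [5]
STORE 2   []
LOAD 2    [5]
PUSH -43  [5, -43]
NEG       [5, 43]
SWAP      [43, 5]
DUP       [43, 5, 5]
EQ        [43, 1]
DIV       [43]
PUSH 8    [43, 8]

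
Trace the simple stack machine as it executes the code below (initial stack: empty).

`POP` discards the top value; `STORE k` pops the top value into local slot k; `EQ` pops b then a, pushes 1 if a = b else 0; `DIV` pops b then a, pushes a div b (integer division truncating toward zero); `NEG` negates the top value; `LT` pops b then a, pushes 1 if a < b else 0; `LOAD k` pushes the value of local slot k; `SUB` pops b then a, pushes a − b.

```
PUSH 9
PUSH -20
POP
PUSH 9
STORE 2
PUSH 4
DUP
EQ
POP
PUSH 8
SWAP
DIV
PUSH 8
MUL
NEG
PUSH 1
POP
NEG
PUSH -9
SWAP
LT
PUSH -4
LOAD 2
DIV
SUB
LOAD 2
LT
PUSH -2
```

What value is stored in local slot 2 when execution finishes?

9

PUSH 9    [9]
PUSH -20  [9, -20]
POP       [9]
PUSH 9    [9, 9]
STORE 2   [9]
PUSH 4    [9, 4]
DUP       [9, 4, 4]
EQ        [9, 1]
POP       [9]
PUSH 8    [9, 8]
SWAP      [8, 9]
DIV       [0]
PUSH 8    [0, 8]
MUL       [0]
NEG       [0]
PUSH 1    [0, 1]
POP       [0]
NEG       [0]
PUSH -9   [0, -9]
SWAP      [-9, 0]
LT        [1]
PUSH -4   [1, -4]
LOAD 2    [1, -4, 9]
DIV       [1, 0]
SUB       [1]
LOAD 2    [1, 9]
LT        [1]
PUSH -2   [1, -2]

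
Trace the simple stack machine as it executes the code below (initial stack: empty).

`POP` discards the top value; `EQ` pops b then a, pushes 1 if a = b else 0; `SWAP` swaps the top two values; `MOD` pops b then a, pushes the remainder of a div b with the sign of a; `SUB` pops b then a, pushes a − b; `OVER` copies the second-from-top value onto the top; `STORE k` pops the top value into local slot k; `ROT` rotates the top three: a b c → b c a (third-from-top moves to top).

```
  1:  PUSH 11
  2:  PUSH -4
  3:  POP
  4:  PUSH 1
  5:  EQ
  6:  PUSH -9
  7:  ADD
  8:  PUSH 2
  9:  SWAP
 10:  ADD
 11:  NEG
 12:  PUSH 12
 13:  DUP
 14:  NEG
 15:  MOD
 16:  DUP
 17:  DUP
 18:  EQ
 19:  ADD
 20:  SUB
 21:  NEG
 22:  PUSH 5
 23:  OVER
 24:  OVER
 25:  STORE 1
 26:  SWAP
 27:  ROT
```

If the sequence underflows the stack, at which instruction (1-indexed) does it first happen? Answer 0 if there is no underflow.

0

PUSH 11  [11]
PUSH -4  [11, -4]
POP      [11]
PUSH 1   [11, 1]
EQ       [0]
PUSH -9  [0, -9]
ADD      [-9]
PUSH 2   [-9, 2]
SWAP     [2, -9]
ADD      [-7]
NEG      [7]
PUSH 12  [7, 12]
DUP      [7, 12, 12]
NEG      [7, 12, -12]
MOD      [7, 0]
DUP      [7, 0, 0]
DUP      [7, 0, 0, 0]
EQ       [7, 0, 1]
ADD      [7, 1]
SUB      [6]
NEG      [-6]
PUSH 5   [-6, 5]
OVER     [-6, 5, -6]
OVER     [-6, 5, -6, 5]
STORE 1  [-6, 5, -6]
SWAP     [-6, -6, 5]
ROT      [-6, 5, -6]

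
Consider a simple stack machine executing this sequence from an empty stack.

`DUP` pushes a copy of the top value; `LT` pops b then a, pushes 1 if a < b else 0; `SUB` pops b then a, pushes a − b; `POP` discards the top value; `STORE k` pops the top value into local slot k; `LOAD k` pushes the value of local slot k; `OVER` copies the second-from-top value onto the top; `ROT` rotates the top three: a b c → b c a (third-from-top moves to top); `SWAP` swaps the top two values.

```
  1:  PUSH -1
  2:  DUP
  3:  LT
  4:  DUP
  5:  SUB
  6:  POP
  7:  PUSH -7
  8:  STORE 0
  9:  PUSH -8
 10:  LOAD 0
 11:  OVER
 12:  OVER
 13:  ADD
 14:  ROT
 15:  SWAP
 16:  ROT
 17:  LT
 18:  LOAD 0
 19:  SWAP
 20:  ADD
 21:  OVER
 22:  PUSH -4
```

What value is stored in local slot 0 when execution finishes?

PUSH -1 -> -1
DUP     -> -1 -1
LT      -> 0
DUP     -> 0 0
SUB     -> 0
POP     -> (empty)
PUSH -7 -> -7
STORE 0 -> (empty)
PUSH -8 -> -8
LOAD 0  -> -8 -7
OVER    -> -8 -7 -8
OVER    -> -8 -7 -8 -7
ADD     -> -8 -7 -15
ROT     -> -7 -15 -8
SWAP    -> -7 -8 -15
ROT     -> -8 -15 -7
LT      -> -8 1
LOAD 0  -> -8 1 -7
SWAP    -> -8 -7 1
ADD     -> -8 -6
OVER    -> -8 -6 -8
PUSH -4 -> -8 -6 -8 -4

-7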